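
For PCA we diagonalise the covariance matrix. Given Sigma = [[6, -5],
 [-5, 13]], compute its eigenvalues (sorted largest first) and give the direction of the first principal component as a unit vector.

Step 1 — characteristic polynomial of 2×2 Sigma:
  det(Sigma - λI) = λ² - trace · λ + det = 0.
  trace = 6 + 13 = 19, det = 6·13 - (-5)² = 53.
Step 2 — discriminant:
  Δ = trace² - 4·det = 361 - 212 = 149.
Step 3 — eigenvalues:
  λ = (trace ± √Δ)/2 = (19 ± 12.2066)/2,
  λ_1 = 15.6033,  λ_2 = 3.3967.

Step 4 — unit eigenvector for λ_1: solve (Sigma - λ_1 I)v = 0. First row:
  (6 - 15.6033)·v_x + (-5)·v_y = 0, i.e. (-9.6033)·v_x + (-5)·v_y = 0,
  so v ∝ (b, λ_1 - a) = (-5, 9.6033); multiply by -1 so the first entry is positive: u = (5, -9.6033).
  ||u|| = √((5)² + (-9.6033)²) = √(117.2229) ≈ 10.827,
  v_1 = u/||u|| ≈ (0.4618, -0.887) (||v_1|| = 1).

λ_1 = 15.6033,  λ_2 = 3.3967;  v_1 ≈ (0.4618, -0.887)


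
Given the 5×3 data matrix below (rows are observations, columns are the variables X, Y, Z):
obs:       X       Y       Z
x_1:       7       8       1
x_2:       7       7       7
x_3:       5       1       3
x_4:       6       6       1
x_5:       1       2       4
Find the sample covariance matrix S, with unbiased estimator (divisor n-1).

Step 1 — column means:
  mean(X) = (7 + 7 + 5 + 6 + 1) / 5 = 26/5 = 5.2
  mean(Y) = (8 + 7 + 1 + 6 + 2) / 5 = 24/5 = 4.8
  mean(Z) = (1 + 7 + 3 + 1 + 4) / 5 = 16/5 = 3.2

Step 2 — sample covariance S[i,j] = (1/(n-1)) · Σ_k (x_{k,i} - mean_i) · (x_{k,j} - mean_j), with n-1 = 4.
  S[X,X] = ((1.8)·(1.8) + (1.8)·(1.8) + (-0.2)·(-0.2) + (0.8)·(0.8) + (-4.2)·(-4.2)) / 4 = 24.8/4 = 6.2
  S[X,Y] = ((1.8)·(3.2) + (1.8)·(2.2) + (-0.2)·(-3.8) + (0.8)·(1.2) + (-4.2)·(-2.8)) / 4 = 23.2/4 = 5.8
  S[X,Z] = ((1.8)·(-2.2) + (1.8)·(3.8) + (-0.2)·(-0.2) + (0.8)·(-2.2) + (-4.2)·(0.8)) / 4 = -2.2/4 = -0.55
  S[Y,Y] = ((3.2)·(3.2) + (2.2)·(2.2) + (-3.8)·(-3.8) + (1.2)·(1.2) + (-2.8)·(-2.8)) / 4 = 38.8/4 = 9.7
  S[Y,Z] = ((3.2)·(-2.2) + (2.2)·(3.8) + (-3.8)·(-0.2) + (1.2)·(-2.2) + (-2.8)·(0.8)) / 4 = -2.8/4 = -0.7
  S[Z,Z] = ((-2.2)·(-2.2) + (3.8)·(3.8) + (-0.2)·(-0.2) + (-2.2)·(-2.2) + (0.8)·(0.8)) / 4 = 24.8/4 = 6.2

S is symmetric (S[j,i] = S[i,j]). Assembling:

S = [[6.2, 5.8, -0.55],
 [5.8, 9.7, -0.7],
 [-0.55, -0.7, 6.2]]


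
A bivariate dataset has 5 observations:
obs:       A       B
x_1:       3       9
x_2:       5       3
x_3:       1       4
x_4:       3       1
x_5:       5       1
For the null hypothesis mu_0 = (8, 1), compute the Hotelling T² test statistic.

Step 1 — sample mean vector:
  mean(A) = (3 + 5 + 1 + 3 + 5) / 5 = 17/5 = 3.4
  mean(B) = (9 + 3 + 4 + 1 + 1) / 5 = 18/5 = 3.6
  x̄ = (3.4, 3.6),  deviation x̄ - mu_0 = (3.4, 3.6) - (8, 1) = (-4.6, 2.6).

Step 2 — sample covariance matrix, S[i,j] = (1/(n-1)) · Σ_k (x_{k,i} - mean_i) · (x_{k,j} - mean_j), divisor n-1 = 4:
  S[A,A] = ((-0.4)·(-0.4) + (1.6)·(1.6) + (-2.4)·(-2.4) + (-0.4)·(-0.4) + (1.6)·(1.6)) / 4 = 11.2/4 = 2.8
  S[A,B] = ((-0.4)·(5.4) + (1.6)·(-0.6) + (-2.4)·(0.4) + (-0.4)·(-2.6) + (1.6)·(-2.6)) / 4 = -7.2/4 = -1.8
  S[B,B] = ((5.4)·(5.4) + (-0.6)·(-0.6) + (0.4)·(0.4) + (-2.6)·(-2.6) + (-2.6)·(-2.6)) / 4 = 43.2/4 = 10.8
  S = [[2.8, -1.8],
 [-1.8, 10.8]].

Step 3 — invert S. det(S) = 2.8·10.8 - (-1.8)² = 27.
  S^{-1} = (1/det) · [[d, -b], [-b, a]] = [[0.4, 0.0667],
 [0.0667, 0.1037]].

Step 4 — quadratic form (x̄ - mu_0)^T · S^{-1} · (x̄ - mu_0):
  S^{-1} · (x̄ - mu_0) = (-1.6667, -0.037),
  (x̄ - mu_0)^T · [...] = (-4.6)·(-1.6667) + (2.6)·(-0.037) = 7.5704.

Step 5 — scale by n: T² = 5 · 7.5704 = 37.8519.

T² ≈ 37.8519


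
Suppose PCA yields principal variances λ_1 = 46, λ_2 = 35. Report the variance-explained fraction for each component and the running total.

Step 1 — total variance = trace(Sigma) = Σ λ_i = 46 + 35 = 81.

Step 2 — fraction explained by component i = λ_i / Σ λ:
  PC1: 46/81 = 0.5679
  PC2: 35/81 = 0.4321

Step 3 — cumulative fraction after k components = (λ_1 + ... + λ_k) / Σ λ:
  k = 1: 46/81 = 0.5679
  k = 2: (46 + 35)/81 = 81/81 = 1

Summary (fraction, with percent):

explained: PC1 0.5679 (56.79%), PC2 0.4321 (43.21%);  cumulative: 0.5679, 1


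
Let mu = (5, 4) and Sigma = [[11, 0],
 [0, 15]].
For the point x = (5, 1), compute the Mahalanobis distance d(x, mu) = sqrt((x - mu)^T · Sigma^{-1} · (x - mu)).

Step 1 — centre the observation: (x - mu) = (0, -3).

Step 2 — invert Sigma. det(Sigma) = 11·15 - (0)² = 165.
  Sigma^{-1} = (1/det) · [[d, -b], [-b, a]] = [[0.0909, 0],
 [0, 0.0667]].

Step 3 — form the quadratic (x - mu)^T · Sigma^{-1} · (x - mu):
  Sigma^{-1} · (x - mu) = (0, -0.2).
  (x - mu)^T · [Sigma^{-1} · (x - mu)] = (0)·(0) + (-3)·(-0.2) = 0.6.

Step 4 — take square root: d = √(0.6) ≈ 0.7746.

d(x, mu) = √(0.6) ≈ 0.7746


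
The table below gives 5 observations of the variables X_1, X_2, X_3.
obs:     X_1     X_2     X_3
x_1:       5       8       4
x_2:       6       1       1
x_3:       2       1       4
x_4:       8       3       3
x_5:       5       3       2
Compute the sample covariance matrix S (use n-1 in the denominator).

Step 1 — column means:
  mean(X_1) = (5 + 6 + 2 + 8 + 5) / 5 = 26/5 = 5.2
  mean(X_2) = (8 + 1 + 1 + 3 + 3) / 5 = 16/5 = 3.2
  mean(X_3) = (4 + 1 + 4 + 3 + 2) / 5 = 14/5 = 2.8

Step 2 — sample covariance S[i,j] = (1/(n-1)) · Σ_k (x_{k,i} - mean_i) · (x_{k,j} - mean_j), with n-1 = 4.
  S[X_1,X_1] = ((-0.2)·(-0.2) + (0.8)·(0.8) + (-3.2)·(-3.2) + (2.8)·(2.8) + (-0.2)·(-0.2)) / 4 = 18.8/4 = 4.7
  S[X_1,X_2] = ((-0.2)·(4.8) + (0.8)·(-2.2) + (-3.2)·(-2.2) + (2.8)·(-0.2) + (-0.2)·(-0.2)) / 4 = 3.8/4 = 0.95
  S[X_1,X_3] = ((-0.2)·(1.2) + (0.8)·(-1.8) + (-3.2)·(1.2) + (2.8)·(0.2) + (-0.2)·(-0.8)) / 4 = -4.8/4 = -1.2
  S[X_2,X_2] = ((4.8)·(4.8) + (-2.2)·(-2.2) + (-2.2)·(-2.2) + (-0.2)·(-0.2) + (-0.2)·(-0.2)) / 4 = 32.8/4 = 8.2
  S[X_2,X_3] = ((4.8)·(1.2) + (-2.2)·(-1.8) + (-2.2)·(1.2) + (-0.2)·(0.2) + (-0.2)·(-0.8)) / 4 = 7.2/4 = 1.8
  S[X_3,X_3] = ((1.2)·(1.2) + (-1.8)·(-1.8) + (1.2)·(1.2) + (0.2)·(0.2) + (-0.8)·(-0.8)) / 4 = 6.8/4 = 1.7

S is symmetric (S[j,i] = S[i,j]). Assembling:

S = [[4.7, 0.95, -1.2],
 [0.95, 8.2, 1.8],
 [-1.2, 1.8, 1.7]]


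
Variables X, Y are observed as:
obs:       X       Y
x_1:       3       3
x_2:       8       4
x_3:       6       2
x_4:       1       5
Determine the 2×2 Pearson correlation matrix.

Step 1 — column means:
  mean(X) = (3 + 8 + 6 + 1) / 4 = 18/4 = 4.5
  mean(Y) = (3 + 4 + 2 + 5) / 4 = 14/4 = 3.5

Step 2 — sample variances and covariances s[i,j] = (1/(n-1)) · Σ_k (x_{k,i} - mean_i) · (x_{k,j} - mean_j), with n-1 = 3:
  s[X,X] = ((-1.5)·(-1.5) + (3.5)·(3.5) + (1.5)·(1.5) + (-3.5)·(-3.5)) / 3 = 29/3 = 9.6667
  s[X,Y] = ((-1.5)·(-0.5) + (3.5)·(0.5) + (1.5)·(-1.5) + (-3.5)·(1.5)) / 3 = -5/3 = -1.6667
  s[Y,Y] = ((-0.5)·(-0.5) + (0.5)·(0.5) + (-1.5)·(-1.5) + (1.5)·(1.5)) / 3 = 5/3 = 1.6667
  Sample standard deviations s_i = √(s[i,i]):
  s(X) = √(9.6667) = 3.1091
  s(Y) = √(1.6667) = 1.291

Step 3 — r_{ij} = s_{ij} / (s_i · s_j):
  r[X,X] = 1 (diagonal).
  r[X,Y] = -1.6667 / (3.1091 · 1.291) = -1.6667 / 4.0139 = -0.4152
  r[Y,Y] = 1 (diagonal).

R is symmetric with unit diagonal. Assembling:

R = [[1, -0.4152],
 [-0.4152, 1]]


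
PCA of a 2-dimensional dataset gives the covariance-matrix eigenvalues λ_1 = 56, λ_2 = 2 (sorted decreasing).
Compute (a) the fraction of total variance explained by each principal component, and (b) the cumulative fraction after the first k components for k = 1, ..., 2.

Step 1 — total variance = trace(Sigma) = Σ λ_i = 56 + 2 = 58.

Step 2 — fraction explained by component i = λ_i / Σ λ:
  PC1: 56/58 = 0.9655
  PC2: 2/58 = 0.0345

Step 3 — cumulative fraction after k components = (λ_1 + ... + λ_k) / Σ λ:
  k = 1: 56/58 = 0.9655
  k = 2: (56 + 2)/58 = 58/58 = 1

Summary (fraction, with percent):

explained: PC1 0.9655 (96.55%), PC2 0.0345 (3.45%);  cumulative: 0.9655, 1


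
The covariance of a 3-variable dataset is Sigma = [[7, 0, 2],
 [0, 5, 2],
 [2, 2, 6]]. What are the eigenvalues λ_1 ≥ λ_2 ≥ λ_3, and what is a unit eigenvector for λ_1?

Step 1 — characteristic polynomial p(λ) = det(λI - Sigma) = λ³ - tr·λ² + c_1·λ - det, where tr = trace, c_1 = sum of the principal 2×2 minors, det = det(Sigma):
  tr = 7 + 5 + 6 = 18,
  c_1 = (7·5 - (0)²) + (7·6 - (2)²) + (5·6 - (2)²) = 35 + 38 + 26 = 99,
  det = 7·(5·6 - (2)²) - (0)·((0)·6 - (2)·(2)) + (2)·((0)·(2) - 5·(2)) = 7·(26) - (0)·(-4) + (2)·(-10) = 162.
  So p(λ) = λ³ - 18λ² + 99λ - 162.
Step 2 — look for an integer root (rational root theorem: any rational root is an integer divisor of 162). Testing λ = 3:
  p(3) = 27 - 162 + 297 - 162 = 0  ✓
  Dividing out (λ - 3): p(λ) = (λ - 3)(λ² - 15λ + 54).
Step 3 — remaining eigenvalues from the quadratic λ² - 15λ + 54 = 0:
  Δ = 15² - 4·54 = 225 - 216 = 9,  λ = (15 ± √9)/2 = (15 ± 3)/2 = 9 or 6.
  Sorted: λ_1 = 9,  λ_2 = 6,  λ_3 = 3  (check: sum = 18 = tr ✓).

Step 4 — unit eigenvector for λ_1 = 9: v spans the null space of (Sigma - λ_1 I), whose rows are
  r_1 = (-2, 0, 2),  r_2 = (0, -4, 2),  r_3 = (2, 2, -3).
  v is orthogonal to every row, so take v ∝ r_1 × r_2 = ((0)·(2) - (2)·(-4), (2)·(0) - (-2)·(2), (-2)·(-4) - (0)·(0)) = (8, 4, 8).
  Rescale (divide by 4): u = (2, 1, 2).
  ||u|| = √((2)² + (1)² + (2)²) = √(9) = 3,  v_1 = u/||u|| ≈ (0.6667, 0.3333, 0.6667) (||v_1|| = 1).

λ_1 = 9,  λ_2 = 6,  λ_3 = 3;  v_1 ≈ (0.6667, 0.3333, 0.6667)


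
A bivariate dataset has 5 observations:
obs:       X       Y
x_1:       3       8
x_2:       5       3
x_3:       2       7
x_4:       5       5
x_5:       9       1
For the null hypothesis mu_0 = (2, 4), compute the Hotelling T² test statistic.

Step 1 — sample mean vector:
  mean(X) = (3 + 5 + 2 + 5 + 9) / 5 = 24/5 = 4.8
  mean(Y) = (8 + 3 + 7 + 5 + 1) / 5 = 24/5 = 4.8
  x̄ = (4.8, 4.8),  deviation x̄ - mu_0 = (4.8, 4.8) - (2, 4) = (2.8, 0.8).

Step 2 — sample covariance matrix, S[i,j] = (1/(n-1)) · Σ_k (x_{k,i} - mean_i) · (x_{k,j} - mean_j), divisor n-1 = 4:
  S[X,X] = ((-1.8)·(-1.8) + (0.2)·(0.2) + (-2.8)·(-2.8) + (0.2)·(0.2) + (4.2)·(4.2)) / 4 = 28.8/4 = 7.2
  S[X,Y] = ((-1.8)·(3.2) + (0.2)·(-1.8) + (-2.8)·(2.2) + (0.2)·(0.2) + (4.2)·(-3.8)) / 4 = -28.2/4 = -7.05
  S[Y,Y] = ((3.2)·(3.2) + (-1.8)·(-1.8) + (2.2)·(2.2) + (0.2)·(0.2) + (-3.8)·(-3.8)) / 4 = 32.8/4 = 8.2
  S = [[7.2, -7.05],
 [-7.05, 8.2]].

Step 3 — invert S. det(S) = 7.2·8.2 - (-7.05)² = 9.3375.
  S^{-1} = (1/det) · [[d, -b], [-b, a]] = [[0.8782, 0.755],
 [0.755, 0.7711]].

Step 4 — quadratic form (x̄ - mu_0)^T · S^{-1} · (x̄ - mu_0):
  S^{-1} · (x̄ - mu_0) = (3.0629, 2.7309),
  (x̄ - mu_0)^T · [...] = (2.8)·(3.0629) + (0.8)·(2.7309) = 10.7609.

Step 5 — scale by n: T² = 5 · 10.7609 = 53.8046.

T² ≈ 53.8046


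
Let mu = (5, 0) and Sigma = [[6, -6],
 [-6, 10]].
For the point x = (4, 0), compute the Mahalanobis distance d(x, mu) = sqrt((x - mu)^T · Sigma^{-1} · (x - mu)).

Step 1 — centre the observation: (x - mu) = (-1, 0).

Step 2 — invert Sigma. det(Sigma) = 6·10 - (-6)² = 24.
  Sigma^{-1} = (1/det) · [[d, -b], [-b, a]] = [[0.4167, 0.25],
 [0.25, 0.25]].

Step 3 — form the quadratic (x - mu)^T · Sigma^{-1} · (x - mu):
  Sigma^{-1} · (x - mu) = (-0.4167, -0.25).
  (x - mu)^T · [Sigma^{-1} · (x - mu)] = (-1)·(-0.4167) + (0)·(-0.25) = 0.4167.

Step 4 — take square root: d = √(0.4167) ≈ 0.6455.

d(x, mu) = √(0.4167) ≈ 0.6455


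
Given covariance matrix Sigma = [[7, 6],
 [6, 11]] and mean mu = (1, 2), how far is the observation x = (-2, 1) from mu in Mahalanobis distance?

Step 1 — centre the observation: (x - mu) = (-3, -1).

Step 2 — invert Sigma. det(Sigma) = 7·11 - (6)² = 41.
  Sigma^{-1} = (1/det) · [[d, -b], [-b, a]] = [[0.2683, -0.1463],
 [-0.1463, 0.1707]].

Step 3 — form the quadratic (x - mu)^T · Sigma^{-1} · (x - mu):
  Sigma^{-1} · (x - mu) = (-0.6585, 0.2683).
  (x - mu)^T · [Sigma^{-1} · (x - mu)] = (-3)·(-0.6585) + (-1)·(0.2683) = 1.7073.

Step 4 — take square root: d = √(1.7073) ≈ 1.3066.

d(x, mu) = √(1.7073) ≈ 1.3066


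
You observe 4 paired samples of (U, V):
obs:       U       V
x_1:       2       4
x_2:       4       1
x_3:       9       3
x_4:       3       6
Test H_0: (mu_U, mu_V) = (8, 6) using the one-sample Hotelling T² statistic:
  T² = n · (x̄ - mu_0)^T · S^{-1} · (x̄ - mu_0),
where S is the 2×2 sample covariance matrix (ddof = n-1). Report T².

Step 1 — sample mean vector:
  mean(U) = (2 + 4 + 9 + 3) / 4 = 18/4 = 4.5
  mean(V) = (4 + 1 + 3 + 6) / 4 = 14/4 = 3.5
  x̄ = (4.5, 3.5),  deviation x̄ - mu_0 = (4.5, 3.5) - (8, 6) = (-3.5, -2.5).

Step 2 — sample covariance matrix, S[i,j] = (1/(n-1)) · Σ_k (x_{k,i} - mean_i) · (x_{k,j} - mean_j), divisor n-1 = 3:
  S[U,U] = ((-2.5)·(-2.5) + (-0.5)·(-0.5) + (4.5)·(4.5) + (-1.5)·(-1.5)) / 3 = 29/3 = 9.6667
  S[U,V] = ((-2.5)·(0.5) + (-0.5)·(-2.5) + (4.5)·(-0.5) + (-1.5)·(2.5)) / 3 = -6/3 = -2
  S[V,V] = ((0.5)·(0.5) + (-2.5)·(-2.5) + (-0.5)·(-0.5) + (2.5)·(2.5)) / 3 = 13/3 = 4.3333
  S = [[9.6667, -2],
 [-2, 4.3333]].

Step 3 — invert S. det(S) = 9.6667·4.3333 - (-2)² = 37.8889.
  S^{-1} = (1/det) · [[d, -b], [-b, a]] = [[0.1144, 0.0528],
 [0.0528, 0.2551]].

Step 4 — quadratic form (x̄ - mu_0)^T · S^{-1} · (x̄ - mu_0):
  S^{-1} · (x̄ - mu_0) = (-0.5323, -0.8226),
  (x̄ - mu_0)^T · [...] = (-3.5)·(-0.5323) + (-2.5)·(-0.8226) = 3.9194.

Step 5 — scale by n: T² = 4 · 3.9194 = 15.6774.

T² ≈ 15.6774


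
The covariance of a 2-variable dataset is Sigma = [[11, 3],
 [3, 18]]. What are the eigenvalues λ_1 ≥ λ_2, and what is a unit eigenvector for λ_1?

Step 1 — characteristic polynomial of 2×2 Sigma:
  det(Sigma - λI) = λ² - trace · λ + det = 0.
  trace = 11 + 18 = 29, det = 11·18 - (3)² = 189.
Step 2 — discriminant:
  Δ = trace² - 4·det = 841 - 756 = 85.
Step 3 — eigenvalues:
  λ = (trace ± √Δ)/2 = (29 ± 9.2195)/2,
  λ_1 = 19.1098,  λ_2 = 9.8902.

Step 4 — unit eigenvector for λ_1: solve (Sigma - λ_1 I)v = 0. First row:
  (11 - 19.1098)·v_x + (3)·v_y = 0, i.e. (-8.1098)·v_x + (3)·v_y = 0,
  so v ∝ (b, λ_1 - a) = (3, 8.1098) = u.
  ||u|| = √((3)² + (8.1098)²) = √(74.7684) ≈ 8.6469,
  v_1 = u/||u|| ≈ (0.3469, 0.9379) (||v_1|| = 1).

λ_1 = 19.1098,  λ_2 = 9.8902;  v_1 ≈ (0.3469, 0.9379)


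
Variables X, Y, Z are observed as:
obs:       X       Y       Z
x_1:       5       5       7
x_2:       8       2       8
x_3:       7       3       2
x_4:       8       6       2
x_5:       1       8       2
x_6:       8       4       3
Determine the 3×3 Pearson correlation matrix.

Step 1 — column means:
  mean(X) = (5 + 8 + 7 + 8 + 1 + 8) / 6 = 37/6 = 6.1667
  mean(Y) = (5 + 2 + 3 + 6 + 8 + 4) / 6 = 28/6 = 4.6667
  mean(Z) = (7 + 8 + 2 + 2 + 2 + 3) / 6 = 24/6 = 4

Step 2 — sample variances and covariances s[i,j] = (1/(n-1)) · Σ_k (x_{k,i} - mean_i) · (x_{k,j} - mean_j), with n-1 = 5:
  s[X,X] = ((-1.1667)·(-1.1667) + (1.8333)·(1.8333) + (0.8333)·(0.8333) + (1.8333)·(1.8333) + (-5.1667)·(-5.1667) + (1.8333)·(1.8333)) / 5 = 38.8333/5 = 7.7667
  s[X,Y] = ((-1.1667)·(0.3333) + (1.8333)·(-2.6667) + (0.8333)·(-1.6667) + (1.8333)·(1.3333) + (-5.1667)·(3.3333) + (1.8333)·(-0.6667)) / 5 = -22.6667/5 = -4.5333
  s[X,Z] = ((-1.1667)·(3) + (1.8333)·(4) + (0.8333)·(-2) + (1.8333)·(-2) + (-5.1667)·(-2) + (1.8333)·(-1)) / 5 = 7/5 = 1.4
  s[Y,Y] = ((0.3333)·(0.3333) + (-2.6667)·(-2.6667) + (-1.6667)·(-1.6667) + (1.3333)·(1.3333) + (3.3333)·(3.3333) + (-0.6667)·(-0.6667)) / 5 = 23.3333/5 = 4.6667
  s[Y,Z] = ((0.3333)·(3) + (-2.6667)·(4) + (-1.6667)·(-2) + (1.3333)·(-2) + (3.3333)·(-2) + (-0.6667)·(-1)) / 5 = -15/5 = -3
  s[Z,Z] = ((3)·(3) + (4)·(4) + (-2)·(-2) + (-2)·(-2) + (-2)·(-2) + (-1)·(-1)) / 5 = 38/5 = 7.6
  Sample standard deviations s_i = √(s[i,i]):
  s(X) = √(7.7667) = 2.7869
  s(Y) = √(4.6667) = 2.1602
  s(Z) = √(7.6) = 2.7568

Step 3 — r_{ij} = s_{ij} / (s_i · s_j):
  r[X,X] = 1 (diagonal).
  r[X,Y] = -4.5333 / (2.7869 · 2.1602) = -4.5333 / 6.0203 = -0.753
  r[X,Z] = 1.4 / (2.7869 · 2.7568) = 1.4 / 7.6829 = 0.1822
  r[Y,Y] = 1 (diagonal).
  r[Y,Z] = -3 / (2.1602 · 2.7568) = -3 / 5.9554 = -0.5037
  r[Z,Z] = 1 (diagonal).

R is symmetric with unit diagonal. Assembling:

R = [[1, -0.753, 0.1822],
 [-0.753, 1, -0.5037],
 [0.1822, -0.5037, 1]]


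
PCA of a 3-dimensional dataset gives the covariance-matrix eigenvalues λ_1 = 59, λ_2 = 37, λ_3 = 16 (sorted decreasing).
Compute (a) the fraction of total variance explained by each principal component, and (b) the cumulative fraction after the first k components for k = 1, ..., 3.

Step 1 — total variance = trace(Sigma) = Σ λ_i = 59 + 37 + 16 = 112.

Step 2 — fraction explained by component i = λ_i / Σ λ:
  PC1: 59/112 = 0.5268
  PC2: 37/112 = 0.3304
  PC3: 16/112 = 0.1429

Step 3 — cumulative fraction after k components = (λ_1 + ... + λ_k) / Σ λ:
  k = 1: 59/112 = 0.5268
  k = 2: (59 + 37)/112 = 96/112 = 0.8571
  k = 3: (59 + 37 + 16)/112 = 112/112 = 1

Summary (fraction, with percent):

explained: PC1 0.5268 (52.68%), PC2 0.3304 (33.04%), PC3 0.1429 (14.29%);  cumulative: 0.5268, 0.8571, 1


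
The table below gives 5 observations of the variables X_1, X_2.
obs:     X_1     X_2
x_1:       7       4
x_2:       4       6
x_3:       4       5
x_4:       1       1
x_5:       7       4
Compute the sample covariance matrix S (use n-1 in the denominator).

Step 1 — column means:
  mean(X_1) = (7 + 4 + 4 + 1 + 7) / 5 = 23/5 = 4.6
  mean(X_2) = (4 + 6 + 5 + 1 + 4) / 5 = 20/5 = 4

Step 2 — sample covariance S[i,j] = (1/(n-1)) · Σ_k (x_{k,i} - mean_i) · (x_{k,j} - mean_j), with n-1 = 4.
  S[X_1,X_1] = ((2.4)·(2.4) + (-0.6)·(-0.6) + (-0.6)·(-0.6) + (-3.6)·(-3.6) + (2.4)·(2.4)) / 4 = 25.2/4 = 6.3
  S[X_1,X_2] = ((2.4)·(0) + (-0.6)·(2) + (-0.6)·(1) + (-3.6)·(-3) + (2.4)·(0)) / 4 = 9/4 = 2.25
  S[X_2,X_2] = ((0)·(0) + (2)·(2) + (1)·(1) + (-3)·(-3) + (0)·(0)) / 4 = 14/4 = 3.5

S is symmetric (S[j,i] = S[i,j]). Assembling:

S = [[6.3, 2.25],
 [2.25, 3.5]]


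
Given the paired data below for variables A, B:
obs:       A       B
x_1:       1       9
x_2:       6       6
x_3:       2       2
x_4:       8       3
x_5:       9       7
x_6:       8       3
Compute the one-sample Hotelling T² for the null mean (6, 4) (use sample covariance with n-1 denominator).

Step 1 — sample mean vector:
  mean(A) = (1 + 6 + 2 + 8 + 9 + 8) / 6 = 34/6 = 5.6667
  mean(B) = (9 + 6 + 2 + 3 + 7 + 3) / 6 = 30/6 = 5
  x̄ = (5.6667, 5),  deviation x̄ - mu_0 = (5.6667, 5) - (6, 4) = (-0.3333, 1).

Step 2 — sample covariance matrix, S[i,j] = (1/(n-1)) · Σ_k (x_{k,i} - mean_i) · (x_{k,j} - mean_j), divisor n-1 = 5:
  S[A,A] = ((-4.6667)·(-4.6667) + (0.3333)·(0.3333) + (-3.6667)·(-3.6667) + (2.3333)·(2.3333) + (3.3333)·(3.3333) + (2.3333)·(2.3333)) / 5 = 57.3333/5 = 11.4667
  S[A,B] = ((-4.6667)·(4) + (0.3333)·(1) + (-3.6667)·(-3) + (2.3333)·(-2) + (3.3333)·(2) + (2.3333)·(-2)) / 5 = -10/5 = -2
  S[B,B] = ((4)·(4) + (1)·(1) + (-3)·(-3) + (-2)·(-2) + (2)·(2) + (-2)·(-2)) / 5 = 38/5 = 7.6
  S = [[11.4667, -2],
 [-2, 7.6]].

Step 3 — invert S. det(S) = 11.4667·7.6 - (-2)² = 83.1467.
  S^{-1} = (1/det) · [[d, -b], [-b, a]] = [[0.0914, 0.0241],
 [0.0241, 0.1379]].

Step 4 — quadratic form (x̄ - mu_0)^T · S^{-1} · (x̄ - mu_0):
  S^{-1} · (x̄ - mu_0) = (-0.0064, 0.1299),
  (x̄ - mu_0)^T · [...] = (-0.3333)·(-0.0064) + (1)·(0.1299) = 0.132.

Step 5 — scale by n: T² = 6 · 0.132 = 0.7922.

T² ≈ 0.7922


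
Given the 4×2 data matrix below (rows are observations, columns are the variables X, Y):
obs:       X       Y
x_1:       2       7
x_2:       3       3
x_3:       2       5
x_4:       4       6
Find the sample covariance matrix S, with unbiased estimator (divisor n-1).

Step 1 — column means:
  mean(X) = (2 + 3 + 2 + 4) / 4 = 11/4 = 2.75
  mean(Y) = (7 + 3 + 5 + 6) / 4 = 21/4 = 5.25

Step 2 — sample covariance S[i,j] = (1/(n-1)) · Σ_k (x_{k,i} - mean_i) · (x_{k,j} - mean_j), with n-1 = 3.
  S[X,X] = ((-0.75)·(-0.75) + (0.25)·(0.25) + (-0.75)·(-0.75) + (1.25)·(1.25)) / 3 = 2.75/3 = 0.9167
  S[X,Y] = ((-0.75)·(1.75) + (0.25)·(-2.25) + (-0.75)·(-0.25) + (1.25)·(0.75)) / 3 = -0.75/3 = -0.25
  S[Y,Y] = ((1.75)·(1.75) + (-2.25)·(-2.25) + (-0.25)·(-0.25) + (0.75)·(0.75)) / 3 = 8.75/3 = 2.9167

S is symmetric (S[j,i] = S[i,j]). Assembling:

S = [[0.9167, -0.25],
 [-0.25, 2.9167]]


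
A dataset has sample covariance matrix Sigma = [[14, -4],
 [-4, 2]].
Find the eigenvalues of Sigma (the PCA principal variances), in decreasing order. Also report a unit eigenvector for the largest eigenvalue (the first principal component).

Step 1 — characteristic polynomial of 2×2 Sigma:
  det(Sigma - λI) = λ² - trace · λ + det = 0.
  trace = 14 + 2 = 16, det = 14·2 - (-4)² = 12.
Step 2 — discriminant:
  Δ = trace² - 4·det = 256 - 48 = 208.
Step 3 — eigenvalues:
  λ = (trace ± √Δ)/2 = (16 ± 14.4222)/2,
  λ_1 = 15.2111,  λ_2 = 0.7889.

Step 4 — unit eigenvector for λ_1: solve (Sigma - λ_1 I)v = 0. First row:
  (14 - 15.2111)·v_x + (-4)·v_y = 0, i.e. (-1.2111)·v_x + (-4)·v_y = 0,
  so v ∝ (b, λ_1 - a) = (-4, 1.2111); multiply by -1 so the first entry is positive: u = (4, -1.2111).
  ||u|| = √((4)² + (-1.2111)²) = √(17.4668) ≈ 4.1793,
  v_1 = u/||u|| ≈ (0.9571, -0.2898) (||v_1|| = 1).

λ_1 = 15.2111,  λ_2 = 0.7889;  v_1 ≈ (0.9571, -0.2898)


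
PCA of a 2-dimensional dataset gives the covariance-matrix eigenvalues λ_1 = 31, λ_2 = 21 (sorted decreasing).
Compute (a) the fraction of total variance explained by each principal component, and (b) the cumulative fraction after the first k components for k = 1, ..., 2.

Step 1 — total variance = trace(Sigma) = Σ λ_i = 31 + 21 = 52.

Step 2 — fraction explained by component i = λ_i / Σ λ:
  PC1: 31/52 = 0.5962
  PC2: 21/52 = 0.4038

Step 3 — cumulative fraction after k components = (λ_1 + ... + λ_k) / Σ λ:
  k = 1: 31/52 = 0.5962
  k = 2: (31 + 21)/52 = 52/52 = 1

Summary (fraction, with percent):

explained: PC1 0.5962 (59.62%), PC2 0.4038 (40.38%);  cumulative: 0.5962, 1


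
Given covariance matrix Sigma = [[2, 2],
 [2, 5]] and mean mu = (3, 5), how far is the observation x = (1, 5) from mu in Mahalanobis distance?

Step 1 — centre the observation: (x - mu) = (-2, 0).

Step 2 — invert Sigma. det(Sigma) = 2·5 - (2)² = 6.
  Sigma^{-1} = (1/det) · [[d, -b], [-b, a]] = [[0.8333, -0.3333],
 [-0.3333, 0.3333]].

Step 3 — form the quadratic (x - mu)^T · Sigma^{-1} · (x - mu):
  Sigma^{-1} · (x - mu) = (-1.6667, 0.6667).
  (x - mu)^T · [Sigma^{-1} · (x - mu)] = (-2)·(-1.6667) + (0)·(0.6667) = 3.3333.

Step 4 — take square root: d = √(3.3333) ≈ 1.8257.

d(x, mu) = √(3.3333) ≈ 1.8257


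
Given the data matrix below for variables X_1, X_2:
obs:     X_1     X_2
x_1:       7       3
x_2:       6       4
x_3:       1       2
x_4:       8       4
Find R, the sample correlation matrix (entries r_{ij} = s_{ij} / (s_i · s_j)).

Step 1 — column means:
  mean(X_1) = (7 + 6 + 1 + 8) / 4 = 22/4 = 5.5
  mean(X_2) = (3 + 4 + 2 + 4) / 4 = 13/4 = 3.25

Step 2 — sample variances and covariances s[i,j] = (1/(n-1)) · Σ_k (x_{k,i} - mean_i) · (x_{k,j} - mean_j), with n-1 = 3:
  s[X_1,X_1] = ((1.5)·(1.5) + (0.5)·(0.5) + (-4.5)·(-4.5) + (2.5)·(2.5)) / 3 = 29/3 = 9.6667
  s[X_1,X_2] = ((1.5)·(-0.25) + (0.5)·(0.75) + (-4.5)·(-1.25) + (2.5)·(0.75)) / 3 = 7.5/3 = 2.5
  s[X_2,X_2] = ((-0.25)·(-0.25) + (0.75)·(0.75) + (-1.25)·(-1.25) + (0.75)·(0.75)) / 3 = 2.75/3 = 0.9167
  Sample standard deviations s_i = √(s[i,i]):
  s(X_1) = √(9.6667) = 3.1091
  s(X_2) = √(0.9167) = 0.9574

Step 3 — r_{ij} = s_{ij} / (s_i · s_j):
  r[X_1,X_1] = 1 (diagonal).
  r[X_1,X_2] = 2.5 / (3.1091 · 0.9574) = 2.5 / 2.9768 = 0.8398
  r[X_2,X_2] = 1 (diagonal).

R is symmetric with unit diagonal. Assembling:

R = [[1, 0.8398],
 [0.8398, 1]]


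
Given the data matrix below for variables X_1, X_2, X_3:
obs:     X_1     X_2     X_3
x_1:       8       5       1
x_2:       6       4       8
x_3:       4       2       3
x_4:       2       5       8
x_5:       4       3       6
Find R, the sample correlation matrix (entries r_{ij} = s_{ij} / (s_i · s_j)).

Step 1 — column means:
  mean(X_1) = (8 + 6 + 4 + 2 + 4) / 5 = 24/5 = 4.8
  mean(X_2) = (5 + 4 + 2 + 5 + 3) / 5 = 19/5 = 3.8
  mean(X_3) = (1 + 8 + 3 + 8 + 6) / 5 = 26/5 = 5.2

Step 2 — sample variances and covariances s[i,j] = (1/(n-1)) · Σ_k (x_{k,i} - mean_i) · (x_{k,j} - mean_j), with n-1 = 4:
  s[X_1,X_1] = ((3.2)·(3.2) + (1.2)·(1.2) + (-0.8)·(-0.8) + (-2.8)·(-2.8) + (-0.8)·(-0.8)) / 4 = 20.8/4 = 5.2
  s[X_1,X_2] = ((3.2)·(1.2) + (1.2)·(0.2) + (-0.8)·(-1.8) + (-2.8)·(1.2) + (-0.8)·(-0.8)) / 4 = 2.8/4 = 0.7
  s[X_1,X_3] = ((3.2)·(-4.2) + (1.2)·(2.8) + (-0.8)·(-2.2) + (-2.8)·(2.8) + (-0.8)·(0.8)) / 4 = -16.8/4 = -4.2
  s[X_2,X_2] = ((1.2)·(1.2) + (0.2)·(0.2) + (-1.8)·(-1.8) + (1.2)·(1.2) + (-0.8)·(-0.8)) / 4 = 6.8/4 = 1.7
  s[X_2,X_3] = ((1.2)·(-4.2) + (0.2)·(2.8) + (-1.8)·(-2.2) + (1.2)·(2.8) + (-0.8)·(0.8)) / 4 = 2.2/4 = 0.55
  s[X_3,X_3] = ((-4.2)·(-4.2) + (2.8)·(2.8) + (-2.2)·(-2.2) + (2.8)·(2.8) + (0.8)·(0.8)) / 4 = 38.8/4 = 9.7
  Sample standard deviations s_i = √(s[i,i]):
  s(X_1) = √(5.2) = 2.2804
  s(X_2) = √(1.7) = 1.3038
  s(X_3) = √(9.7) = 3.1145

Step 3 — r_{ij} = s_{ij} / (s_i · s_j):
  r[X_1,X_1] = 1 (diagonal).
  r[X_1,X_2] = 0.7 / (2.2804 · 1.3038) = 0.7 / 2.9732 = 0.2354
  r[X_1,X_3] = -4.2 / (2.2804 · 3.1145) = -4.2 / 7.1021 = -0.5914
  r[X_2,X_2] = 1 (diagonal).
  r[X_2,X_3] = 0.55 / (1.3038 · 3.1145) = 0.55 / 4.0608 = 0.1354
  r[X_3,X_3] = 1 (diagonal).

R is symmetric with unit diagonal. Assembling:

R = [[1, 0.2354, -0.5914],
 [0.2354, 1, 0.1354],
 [-0.5914, 0.1354, 1]]


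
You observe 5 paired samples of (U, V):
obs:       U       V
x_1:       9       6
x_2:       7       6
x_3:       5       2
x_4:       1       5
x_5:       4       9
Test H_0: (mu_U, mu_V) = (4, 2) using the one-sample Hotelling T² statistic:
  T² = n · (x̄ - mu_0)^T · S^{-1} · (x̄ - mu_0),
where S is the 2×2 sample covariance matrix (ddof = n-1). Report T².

Step 1 — sample mean vector:
  mean(U) = (9 + 7 + 5 + 1 + 4) / 5 = 26/5 = 5.2
  mean(V) = (6 + 6 + 2 + 5 + 9) / 5 = 28/5 = 5.6
  x̄ = (5.2, 5.6),  deviation x̄ - mu_0 = (5.2, 5.6) - (4, 2) = (1.2, 3.6).

Step 2 — sample covariance matrix, S[i,j] = (1/(n-1)) · Σ_k (x_{k,i} - mean_i) · (x_{k,j} - mean_j), divisor n-1 = 4:
  S[U,U] = ((3.8)·(3.8) + (1.8)·(1.8) + (-0.2)·(-0.2) + (-4.2)·(-4.2) + (-1.2)·(-1.2)) / 4 = 36.8/4 = 9.2
  S[U,V] = ((3.8)·(0.4) + (1.8)·(0.4) + (-0.2)·(-3.6) + (-4.2)·(-0.6) + (-1.2)·(3.4)) / 4 = 1.4/4 = 0.35
  S[V,V] = ((0.4)·(0.4) + (0.4)·(0.4) + (-3.6)·(-3.6) + (-0.6)·(-0.6) + (3.4)·(3.4)) / 4 = 25.2/4 = 6.3
  S = [[9.2, 0.35],
 [0.35, 6.3]].

Step 3 — invert S. det(S) = 9.2·6.3 - (0.35)² = 57.8375.
  S^{-1} = (1/det) · [[d, -b], [-b, a]] = [[0.1089, -0.0061],
 [-0.0061, 0.1591]].

Step 4 — quadratic form (x̄ - mu_0)^T · S^{-1} · (x̄ - mu_0):
  S^{-1} · (x̄ - mu_0) = (0.1089, 0.5654),
  (x̄ - mu_0)^T · [...] = (1.2)·(0.1089) + (3.6)·(0.5654) = 2.1661.

Step 5 — scale by n: T² = 5 · 2.1661 = 10.8303.

T² ≈ 10.8303


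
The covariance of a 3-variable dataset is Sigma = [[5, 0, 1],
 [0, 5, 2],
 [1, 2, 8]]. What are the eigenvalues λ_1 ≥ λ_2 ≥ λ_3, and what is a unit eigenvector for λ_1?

Step 1 — characteristic polynomial p(λ) = det(λI - Sigma) = λ³ - tr·λ² + c_1·λ - det, where tr = trace, c_1 = sum of the principal 2×2 minors, det = det(Sigma):
  tr = 5 + 5 + 8 = 18,
  c_1 = (5·5 - (0)²) + (5·8 - (1)²) + (5·8 - (2)²) = 25 + 39 + 36 = 100,
  det = 5·(5·8 - (2)²) - (0)·((0)·8 - (2)·(1)) + (1)·((0)·(2) - 5·(1)) = 5·(36) - (0)·(-2) + (1)·(-5) = 175.
  So p(λ) = λ³ - 18λ² + 100λ - 175.
Step 2 — look for an integer root (rational root theorem: any rational root is an integer divisor of 175). Testing λ = 5:
  p(5) = 125 - 450 + 500 - 175 = 0  ✓
  Dividing out (λ - 5): p(λ) = (λ - 5)(λ² - 13λ + 35).
Step 3 — remaining eigenvalues from the quadratic λ² - 13λ + 35 = 0:
  Δ = 13² - 4·35 = 169 - 140 = 29,  λ = (13 ± √29)/2 = (13 ± 5.3852)/2 ≈ 9.1926 or 3.8074.
  Sorted: λ_1 = 9.1926,  λ_2 = 5,  λ_3 = 3.8074  (check: sum = 18 = tr ✓).

Step 4 — unit eigenvector for λ_1 ≈ 9.1926: v spans the null space of (Sigma - λ_1 I), whose rows are
  r_1 = (-4.1926, 0, 1),  r_2 = (0, -4.1926, 2),  r_3 = (1, 2, -1.1926).
  v is orthogonal to every row, so take v ∝ r_1 × r_2 = ((0)·(2) - (1)·(-4.1926), (1)·(0) - (-4.1926)·(2), (-4.1926)·(-4.1926) - (0)·(0)) ≈ (4.1926, 8.3852, 17.5777).
  Let u = (4.1926, 8.3852, 17.5777).
  ||u|| = √((4.1926)² + (8.3852)² + (17.5777)²) = √(396.8659) ≈ 19.9215,  v_1 = u/||u|| ≈ (0.2105, 0.4209, 0.8824) (||v_1|| = 1).

λ_1 = 9.1926,  λ_2 = 5,  λ_3 = 3.8074;  v_1 ≈ (0.2105, 0.4209, 0.8824)


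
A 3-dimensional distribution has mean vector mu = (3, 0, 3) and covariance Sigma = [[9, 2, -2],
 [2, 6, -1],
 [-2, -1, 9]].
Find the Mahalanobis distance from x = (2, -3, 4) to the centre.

Step 1 — centre the observation: (x - mu) = (-1, -3, 1).

Step 2 — invert Sigma (cofactor / det for 3×3, or solve directly):
  Sigma^{-1} = [[0.1247, -0.0376, 0.0235],
 [-0.0376, 0.1812, 0.0118],
 [0.0235, 0.0118, 0.1176]].

Step 3 — form the quadratic (x - mu)^T · Sigma^{-1} · (x - mu):
  Sigma^{-1} · (x - mu) = (0.0118, -0.4941, 0.0588).
  (x - mu)^T · [Sigma^{-1} · (x - mu)] = (-1)·(0.0118) + (-3)·(-0.4941) + (1)·(0.0588) = 1.5294.

Step 4 — take square root: d = √(1.5294) ≈ 1.2367.

d(x, mu) = √(1.5294) ≈ 1.2367


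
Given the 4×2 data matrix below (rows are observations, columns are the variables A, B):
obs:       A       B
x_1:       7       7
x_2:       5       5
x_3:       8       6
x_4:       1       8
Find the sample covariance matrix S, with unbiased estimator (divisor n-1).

Step 1 — column means:
  mean(A) = (7 + 5 + 8 + 1) / 4 = 21/4 = 5.25
  mean(B) = (7 + 5 + 6 + 8) / 4 = 26/4 = 6.5

Step 2 — sample covariance S[i,j] = (1/(n-1)) · Σ_k (x_{k,i} - mean_i) · (x_{k,j} - mean_j), with n-1 = 3.
  S[A,A] = ((1.75)·(1.75) + (-0.25)·(-0.25) + (2.75)·(2.75) + (-4.25)·(-4.25)) / 3 = 28.75/3 = 9.5833
  S[A,B] = ((1.75)·(0.5) + (-0.25)·(-1.5) + (2.75)·(-0.5) + (-4.25)·(1.5)) / 3 = -6.5/3 = -2.1667
  S[B,B] = ((0.5)·(0.5) + (-1.5)·(-1.5) + (-0.5)·(-0.5) + (1.5)·(1.5)) / 3 = 5/3 = 1.6667

S is symmetric (S[j,i] = S[i,j]). Assembling:

S = [[9.5833, -2.1667],
 [-2.1667, 1.6667]]


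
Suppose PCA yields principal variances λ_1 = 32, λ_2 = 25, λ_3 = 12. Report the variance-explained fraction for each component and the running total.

Step 1 — total variance = trace(Sigma) = Σ λ_i = 32 + 25 + 12 = 69.

Step 2 — fraction explained by component i = λ_i / Σ λ:
  PC1: 32/69 = 0.4638
  PC2: 25/69 = 0.3623
  PC3: 12/69 = 0.1739

Step 3 — cumulative fraction after k components = (λ_1 + ... + λ_k) / Σ λ:
  k = 1: 32/69 = 0.4638
  k = 2: (32 + 25)/69 = 57/69 = 0.8261
  k = 3: (32 + 25 + 12)/69 = 69/69 = 1

Summary (fraction, with percent):

explained: PC1 0.4638 (46.38%), PC2 0.3623 (36.23%), PC3 0.1739 (17.39%);  cumulative: 0.4638, 0.8261, 1


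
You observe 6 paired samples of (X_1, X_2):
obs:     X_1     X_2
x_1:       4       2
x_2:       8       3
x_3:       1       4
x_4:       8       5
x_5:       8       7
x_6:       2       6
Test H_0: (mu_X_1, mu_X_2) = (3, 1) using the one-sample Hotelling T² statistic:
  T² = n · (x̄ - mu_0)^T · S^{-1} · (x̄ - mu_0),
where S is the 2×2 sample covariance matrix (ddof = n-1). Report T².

Step 1 — sample mean vector:
  mean(X_1) = (4 + 8 + 1 + 8 + 8 + 2) / 6 = 31/6 = 5.1667
  mean(X_2) = (2 + 3 + 4 + 5 + 7 + 6) / 6 = 27/6 = 4.5
  x̄ = (5.1667, 4.5),  deviation x̄ - mu_0 = (5.1667, 4.5) - (3, 1) = (2.1667, 3.5).

Step 2 — sample covariance matrix, S[i,j] = (1/(n-1)) · Σ_k (x_{k,i} - mean_i) · (x_{k,j} - mean_j), divisor n-1 = 5:
  S[X_1,X_1] = ((-1.1667)·(-1.1667) + (2.8333)·(2.8333) + (-4.1667)·(-4.1667) + (2.8333)·(2.8333) + (2.8333)·(2.8333) + (-3.1667)·(-3.1667)) / 5 = 52.8333/5 = 10.5667
  S[X_1,X_2] = ((-1.1667)·(-2.5) + (2.8333)·(-1.5) + (-4.1667)·(-0.5) + (2.8333)·(0.5) + (2.8333)·(2.5) + (-3.1667)·(1.5)) / 5 = 4.5/5 = 0.9
  S[X_2,X_2] = ((-2.5)·(-2.5) + (-1.5)·(-1.5) + (-0.5)·(-0.5) + (0.5)·(0.5) + (2.5)·(2.5) + (1.5)·(1.5)) / 5 = 17.5/5 = 3.5
  S = [[10.5667, 0.9],
 [0.9, 3.5]].

Step 3 — invert S. det(S) = 10.5667·3.5 - (0.9)² = 36.1733.
  S^{-1} = (1/det) · [[d, -b], [-b, a]] = [[0.0968, -0.0249],
 [-0.0249, 0.2921]].

Step 4 — quadratic form (x̄ - mu_0)^T · S^{-1} · (x̄ - mu_0):
  S^{-1} · (x̄ - mu_0) = (0.1226, 0.9685),
  (x̄ - mu_0)^T · [...] = (2.1667)·(0.1226) + (3.5)·(0.9685) = 3.6552.

Step 5 — scale by n: T² = 6 · 3.6552 = 21.9314.

T² ≈ 21.9314


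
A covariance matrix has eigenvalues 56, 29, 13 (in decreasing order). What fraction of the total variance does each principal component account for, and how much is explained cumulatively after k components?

Step 1 — total variance = trace(Sigma) = Σ λ_i = 56 + 29 + 13 = 98.

Step 2 — fraction explained by component i = λ_i / Σ λ:
  PC1: 56/98 = 0.5714
  PC2: 29/98 = 0.2959
  PC3: 13/98 = 0.1327

Step 3 — cumulative fraction after k components = (λ_1 + ... + λ_k) / Σ λ:
  k = 1: 56/98 = 0.5714
  k = 2: (56 + 29)/98 = 85/98 = 0.8673
  k = 3: (56 + 29 + 13)/98 = 98/98 = 1

Summary (fraction, with percent):

explained: PC1 0.5714 (57.14%), PC2 0.2959 (29.59%), PC3 0.1327 (13.27%);  cumulative: 0.5714, 0.8673, 1


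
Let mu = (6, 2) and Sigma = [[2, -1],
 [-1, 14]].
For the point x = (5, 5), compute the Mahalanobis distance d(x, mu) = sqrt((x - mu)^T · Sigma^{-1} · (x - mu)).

Step 1 — centre the observation: (x - mu) = (-1, 3).

Step 2 — invert Sigma. det(Sigma) = 2·14 - (-1)² = 27.
  Sigma^{-1} = (1/det) · [[d, -b], [-b, a]] = [[0.5185, 0.037],
 [0.037, 0.0741]].

Step 3 — form the quadratic (x - mu)^T · Sigma^{-1} · (x - mu):
  Sigma^{-1} · (x - mu) = (-0.4074, 0.1852).
  (x - mu)^T · [Sigma^{-1} · (x - mu)] = (-1)·(-0.4074) + (3)·(0.1852) = 0.963.

Step 4 — take square root: d = √(0.963) ≈ 0.9813.

d(x, mu) = √(0.963) ≈ 0.9813


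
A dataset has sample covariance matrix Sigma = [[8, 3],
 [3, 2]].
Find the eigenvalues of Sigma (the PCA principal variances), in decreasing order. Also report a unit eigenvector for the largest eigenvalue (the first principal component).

Step 1 — characteristic polynomial of 2×2 Sigma:
  det(Sigma - λI) = λ² - trace · λ + det = 0.
  trace = 8 + 2 = 10, det = 8·2 - (3)² = 7.
Step 2 — discriminant:
  Δ = trace² - 4·det = 100 - 28 = 72.
Step 3 — eigenvalues:
  λ = (trace ± √Δ)/2 = (10 ± 8.4853)/2,
  λ_1 = 9.2426,  λ_2 = 0.7574.

Step 4 — unit eigenvector for λ_1: solve (Sigma - λ_1 I)v = 0. First row:
  (8 - 9.2426)·v_x + (3)·v_y = 0, i.e. (-1.2426)·v_x + (3)·v_y = 0,
  so v ∝ (b, λ_1 - a) = (3, 1.2426) = u.
  ||u|| = √((3)² + (1.2426)²) = √(10.5442) ≈ 3.2472,
  v_1 = u/||u|| ≈ (0.9239, 0.3827) (||v_1|| = 1).

λ_1 = 9.2426,  λ_2 = 0.7574;  v_1 ≈ (0.9239, 0.3827)


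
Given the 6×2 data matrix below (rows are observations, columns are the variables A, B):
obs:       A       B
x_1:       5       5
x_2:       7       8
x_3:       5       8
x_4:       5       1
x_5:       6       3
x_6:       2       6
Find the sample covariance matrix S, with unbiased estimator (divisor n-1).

Step 1 — column means:
  mean(A) = (5 + 7 + 5 + 5 + 6 + 2) / 6 = 30/6 = 5
  mean(B) = (5 + 8 + 8 + 1 + 3 + 6) / 6 = 31/6 = 5.1667

Step 2 — sample covariance S[i,j] = (1/(n-1)) · Σ_k (x_{k,i} - mean_i) · (x_{k,j} - mean_j), with n-1 = 5.
  S[A,A] = ((0)·(0) + (2)·(2) + (0)·(0) + (0)·(0) + (1)·(1) + (-3)·(-3)) / 5 = 14/5 = 2.8
  S[A,B] = ((0)·(-0.1667) + (2)·(2.8333) + (0)·(2.8333) + (0)·(-4.1667) + (1)·(-2.1667) + (-3)·(0.8333)) / 5 = 1/5 = 0.2
  S[B,B] = ((-0.1667)·(-0.1667) + (2.8333)·(2.8333) + (2.8333)·(2.8333) + (-4.1667)·(-4.1667) + (-2.1667)·(-2.1667) + (0.8333)·(0.8333)) / 5 = 38.8333/5 = 7.7667

S is symmetric (S[j,i] = S[i,j]). Assembling:

S = [[2.8, 0.2],
 [0.2, 7.7667]]


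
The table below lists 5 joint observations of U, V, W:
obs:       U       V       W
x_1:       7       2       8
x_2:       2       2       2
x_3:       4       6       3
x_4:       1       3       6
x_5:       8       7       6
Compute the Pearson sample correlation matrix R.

Step 1 — column means:
  mean(U) = (7 + 2 + 4 + 1 + 8) / 5 = 22/5 = 4.4
  mean(V) = (2 + 2 + 6 + 3 + 7) / 5 = 20/5 = 4
  mean(W) = (8 + 2 + 3 + 6 + 6) / 5 = 25/5 = 5

Step 2 — sample variances and covariances s[i,j] = (1/(n-1)) · Σ_k (x_{k,i} - mean_i) · (x_{k,j} - mean_j), with n-1 = 4:
  s[U,U] = ((2.6)·(2.6) + (-2.4)·(-2.4) + (-0.4)·(-0.4) + (-3.4)·(-3.4) + (3.6)·(3.6)) / 4 = 37.2/4 = 9.3
  s[U,V] = ((2.6)·(-2) + (-2.4)·(-2) + (-0.4)·(2) + (-3.4)·(-1) + (3.6)·(3)) / 4 = 13/4 = 3.25
  s[U,W] = ((2.6)·(3) + (-2.4)·(-3) + (-0.4)·(-2) + (-3.4)·(1) + (3.6)·(1)) / 4 = 16/4 = 4
  s[V,V] = ((-2)·(-2) + (-2)·(-2) + (2)·(2) + (-1)·(-1) + (3)·(3)) / 4 = 22/4 = 5.5
  s[V,W] = ((-2)·(3) + (-2)·(-3) + (2)·(-2) + (-1)·(1) + (3)·(1)) / 4 = -2/4 = -0.5
  s[W,W] = ((3)·(3) + (-3)·(-3) + (-2)·(-2) + (1)·(1) + (1)·(1)) / 4 = 24/4 = 6
  Sample standard deviations s_i = √(s[i,i]):
  s(U) = √(9.3) = 3.0496
  s(V) = √(5.5) = 2.3452
  s(W) = √(6) = 2.4495

Step 3 — r_{ij} = s_{ij} / (s_i · s_j):
  r[U,U] = 1 (diagonal).
  r[U,V] = 3.25 / (3.0496 · 2.3452) = 3.25 / 7.1519 = 0.4544
  r[U,W] = 4 / (3.0496 · 2.4495) = 4 / 7.4699 = 0.5355
  r[V,V] = 1 (diagonal).
  r[V,W] = -0.5 / (2.3452 · 2.4495) = -0.5 / 5.7446 = -0.087
  r[W,W] = 1 (diagonal).

R is symmetric with unit diagonal. Assembling:

R = [[1, 0.4544, 0.5355],
 [0.4544, 1, -0.087],
 [0.5355, -0.087, 1]]


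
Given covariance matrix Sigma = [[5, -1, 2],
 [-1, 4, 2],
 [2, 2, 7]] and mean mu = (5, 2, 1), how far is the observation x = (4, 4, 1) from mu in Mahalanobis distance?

Step 1 — centre the observation: (x - mu) = (-1, 2, 0).

Step 2 — invert Sigma (cofactor / det for 3×3, or solve directly):
  Sigma^{-1} = [[0.2697, 0.1236, -0.1124],
 [0.1236, 0.3483, -0.1348],
 [-0.1124, -0.1348, 0.2135]].

Step 3 — form the quadratic (x - mu)^T · Sigma^{-1} · (x - mu):
  Sigma^{-1} · (x - mu) = (-0.0225, 0.573, -0.1573).
  (x - mu)^T · [Sigma^{-1} · (x - mu)] = (-1)·(-0.0225) + (2)·(0.573) + (0)·(-0.1573) = 1.1685.

Step 4 — take square root: d = √(1.1685) ≈ 1.081.

d(x, mu) = √(1.1685) ≈ 1.081


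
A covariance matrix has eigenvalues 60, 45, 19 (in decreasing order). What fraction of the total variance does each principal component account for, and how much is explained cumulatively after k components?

Step 1 — total variance = trace(Sigma) = Σ λ_i = 60 + 45 + 19 = 124.

Step 2 — fraction explained by component i = λ_i / Σ λ:
  PC1: 60/124 = 0.4839
  PC2: 45/124 = 0.3629
  PC3: 19/124 = 0.1532

Step 3 — cumulative fraction after k components = (λ_1 + ... + λ_k) / Σ λ:
  k = 1: 60/124 = 0.4839
  k = 2: (60 + 45)/124 = 105/124 = 0.8468
  k = 3: (60 + 45 + 19)/124 = 124/124 = 1

Summary (fraction, with percent):

explained: PC1 0.4839 (48.39%), PC2 0.3629 (36.29%), PC3 0.1532 (15.32%);  cumulative: 0.4839, 0.8468, 1


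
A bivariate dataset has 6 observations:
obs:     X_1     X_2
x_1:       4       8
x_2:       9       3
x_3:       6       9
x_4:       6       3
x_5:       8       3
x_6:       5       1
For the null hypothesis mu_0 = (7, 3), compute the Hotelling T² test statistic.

Step 1 — sample mean vector:
  mean(X_1) = (4 + 9 + 6 + 6 + 8 + 5) / 6 = 38/6 = 6.3333
  mean(X_2) = (8 + 3 + 9 + 3 + 3 + 1) / 6 = 27/6 = 4.5
  x̄ = (6.3333, 4.5),  deviation x̄ - mu_0 = (6.3333, 4.5) - (7, 3) = (-0.6667, 1.5).

Step 2 — sample covariance matrix, S[i,j] = (1/(n-1)) · Σ_k (x_{k,i} - mean_i) · (x_{k,j} - mean_j), divisor n-1 = 5:
  S[X_1,X_1] = ((-2.3333)·(-2.3333) + (2.6667)·(2.6667) + (-0.3333)·(-0.3333) + (-0.3333)·(-0.3333) + (1.6667)·(1.6667) + (-1.3333)·(-1.3333)) / 5 = 17.3333/5 = 3.4667
  S[X_1,X_2] = ((-2.3333)·(3.5) + (2.6667)·(-1.5) + (-0.3333)·(4.5) + (-0.3333)·(-1.5) + (1.6667)·(-1.5) + (-1.3333)·(-3.5)) / 5 = -11/5 = -2.2
  S[X_2,X_2] = ((3.5)·(3.5) + (-1.5)·(-1.5) + (4.5)·(4.5) + (-1.5)·(-1.5) + (-1.5)·(-1.5) + (-3.5)·(-3.5)) / 5 = 51.5/5 = 10.3
  S = [[3.4667, -2.2],
 [-2.2, 10.3]].

Step 3 — invert S. det(S) = 3.4667·10.3 - (-2.2)² = 30.8667.
  S^{-1} = (1/det) · [[d, -b], [-b, a]] = [[0.3337, 0.0713],
 [0.0713, 0.1123]].

Step 4 — quadratic form (x̄ - mu_0)^T · S^{-1} · (x̄ - mu_0):
  S^{-1} · (x̄ - mu_0) = (-0.1156, 0.121),
  (x̄ - mu_0)^T · [...] = (-0.6667)·(-0.1156) + (1.5)·(0.121) = 0.2585.

Step 5 — scale by n: T² = 6 · 0.2585 = 1.5508.

T² ≈ 1.5508
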